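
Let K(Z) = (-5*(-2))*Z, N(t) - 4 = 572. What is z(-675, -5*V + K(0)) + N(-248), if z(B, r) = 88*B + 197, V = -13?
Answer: -58627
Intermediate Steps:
N(t) = 576 (N(t) = 4 + 572 = 576)
K(Z) = 10*Z
z(B, r) = 197 + 88*B
z(-675, -5*V + K(0)) + N(-248) = (197 + 88*(-675)) + 576 = (197 - 59400) + 576 = -59203 + 576 = -58627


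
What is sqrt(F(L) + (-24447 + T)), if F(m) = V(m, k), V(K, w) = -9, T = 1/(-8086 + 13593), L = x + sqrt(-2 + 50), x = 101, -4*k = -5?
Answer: I*sqrt(741678304837)/5507 ≈ 156.38*I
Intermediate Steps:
k = 5/4 (k = -1/4*(-5) = 5/4 ≈ 1.2500)
L = 101 + 4*sqrt(3) (L = 101 + sqrt(-2 + 50) = 101 + sqrt(48) = 101 + 4*sqrt(3) ≈ 107.93)
T = 1/5507 ≈ 0.00018159
F(m) = -9
sqrt(F(L) + (-24447 + T)) = sqrt(-9 + (-24447 + 1/5507)) = sqrt(-9 - 134629628/5507) = sqrt(-134679191/5507) = I*sqrt(741678304837)/5507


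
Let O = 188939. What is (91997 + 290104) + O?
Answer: 571040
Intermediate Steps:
(91997 + 290104) + O = (91997 + 290104) + 188939 = 382101 + 188939 = 571040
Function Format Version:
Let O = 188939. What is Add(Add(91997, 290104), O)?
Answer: 571040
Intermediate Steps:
Add(Add(91997, 290104), O) = Add(Add(91997, 290104), 188939) = Add(382101, 188939) = 571040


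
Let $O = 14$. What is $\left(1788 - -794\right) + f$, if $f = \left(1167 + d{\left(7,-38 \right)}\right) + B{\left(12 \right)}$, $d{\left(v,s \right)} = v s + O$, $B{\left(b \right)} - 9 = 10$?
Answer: $3516$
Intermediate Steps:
$B{\left(b \right)} = 19$ ($B{\left(b \right)} = 9 + 10 = 19$)
$d{\left(v,s \right)} = 14 + s v$ ($d{\left(v,s \right)} = v s + 14 = s v + 14 = 14 + s v$)
$f = 934$ ($f = \left(1167 + \left(14 - 266\right)\right) + 19 = \left(1167 - 252\right) + 19 = 915 + 19 = 934$)
$\left(1788 - -794\right) + f = \left(1788 - -794\right) + 934 = \left(1788 + 794\right) + 934 = 2582 + 934 = 3516$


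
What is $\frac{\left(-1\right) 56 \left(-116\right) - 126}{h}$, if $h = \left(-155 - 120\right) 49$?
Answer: $- \frac{26}{55} \approx -0.47273$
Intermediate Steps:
$h = -13475$ ($h = \left(-275\right) 49 = -13475$)
$\frac{\left(-1\right) 56 \left(-116\right) - 126}{h} = \frac{\left(-1\right) 56 \left(-116\right) - 126}{-13475} = \left(\left(-56\right) \left(-116\right) - 126\right) \left(- \frac{1}{13475}\right) = \left(6496 - 126\right) \left(- \frac{1}{13475}\right) = 6370 \left(- \frac{1}{13475}\right) = - \frac{26}{55}$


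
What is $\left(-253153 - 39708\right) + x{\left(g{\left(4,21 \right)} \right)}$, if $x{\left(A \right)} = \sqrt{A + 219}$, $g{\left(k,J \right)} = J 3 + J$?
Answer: $-292861 + \sqrt{303} \approx -2.9284 \cdot 10^{5}$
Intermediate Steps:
$g{\left(k,J \right)} = 4 J$ ($g{\left(k,J \right)} = 3 J + J = 4 J$)
$x{\left(A \right)} = \sqrt{219 + A}$
$\left(-253153 - 39708\right) + x{\left(g{\left(4,21 \right)} \right)} = \left(-253153 - 39708\right) + \sqrt{219 + 4 \cdot 21} = -292861 + \sqrt{219 + 84} = -292861 + \sqrt{303}$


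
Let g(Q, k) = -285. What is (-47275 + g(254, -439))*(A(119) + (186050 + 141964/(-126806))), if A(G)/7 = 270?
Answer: -566719673135280/63403 ≈ -8.9384e+9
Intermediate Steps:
A(G) = 1890 (A(G) = 7*270 = 1890)
(-47275 + g(254, -439))*(A(119) + (186050 + 141964/(-126806))) = (-47275 - 285)*(1890 + (186050 + 141964/(-126806))) = -47560*(1890 + (186050 + 141964*(-1/126806))) = -47560*(1890 + (186050 - 70982/63403)) = -47560*(1890 + 11796057168/63403) = -47560*11915888838/63403 = -566719673135280/63403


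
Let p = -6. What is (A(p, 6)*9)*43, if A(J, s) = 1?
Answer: 387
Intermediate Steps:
(A(p, 6)*9)*43 = (1*9)*43 = 9*43 = 387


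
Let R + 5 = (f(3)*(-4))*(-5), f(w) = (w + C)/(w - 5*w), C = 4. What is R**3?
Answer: -125000/27 ≈ -4629.6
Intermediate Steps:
f(w) = -(4 + w)/(4*w) (f(w) = (w + 4)/(w - 5*w) = (4 + w)/((-4*w)) = (4 + w)*(-1/(4*w)) = -(4 + w)/(4*w))
R = -50/3 (R = -5 + (((1/4)*(-4 - 1*3)/3)*(-4))*(-5) = -5 + (((1/4)*(1/3)*(-4 - 3))*(-4))*(-5) = -5 + (((1/4)*(1/3)*(-7))*(-4))*(-5) = -5 - 7/12*(-4)*(-5) = -5 + (7/3)*(-5) = -5 - 35/3 = -50/3 ≈ -16.667)
R**3 = (-50/3)**3 = -125000/27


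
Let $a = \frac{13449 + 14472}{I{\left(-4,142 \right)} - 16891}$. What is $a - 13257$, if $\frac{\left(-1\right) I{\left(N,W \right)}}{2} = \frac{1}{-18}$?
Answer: $- \frac{2015553915}{152018} \approx -13259.0$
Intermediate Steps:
$I{\left(N,W \right)} = \frac{1}{9}$ ($I{\left(N,W \right)} = - \frac{2}{-18} = \left(-2\right) \left(- \frac{1}{18}\right) = \frac{1}{9}$)
$a = - \frac{251289}{152018}$ ($a = \frac{13449 + 14472}{\frac{1}{9} - 16891} = \frac{27921}{- \frac{152018}{9}} = 27921 \left(- \frac{9}{152018}\right) = - \frac{251289}{152018} \approx -1.653$)
$a - 13257 = - \frac{251289}{152018} - 13257 = - \frac{2015553915}{152018}$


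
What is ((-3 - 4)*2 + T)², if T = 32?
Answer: 324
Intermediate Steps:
((-3 - 4)*2 + T)² = ((-3 - 4)*2 + 32)² = (-7*2 + 32)² = (-14 + 32)² = 18² = 324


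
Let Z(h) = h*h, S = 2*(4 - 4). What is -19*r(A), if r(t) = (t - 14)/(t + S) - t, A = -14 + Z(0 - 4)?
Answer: 152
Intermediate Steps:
S = 0 (S = 2*0 = 0)
Z(h) = h**2
A = 2 (A = -14 + (0 - 4)**2 = -14 + (-4)**2 = -14 + 16 = 2)
r(t) = -t + (-14 + t)/t (r(t) = (t - 14)/(t + 0) - t = (-14 + t)/t - t = -t + (-14 + t)/t)
-19*r(A) = -19*(1 - 1*2 - 14/2) = -19*(1 - 2 - 14*1/2) = -19*(1 - 2 - 7) = -19*(-8) = 152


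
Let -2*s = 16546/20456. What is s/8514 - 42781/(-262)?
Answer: 3725419391189/22815272304 ≈ 163.29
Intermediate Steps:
s = -8273/20456 ≈ -0.40443
s/8514 - 42781/(-262) = -8273/20456/8514 - 42781/(-262) = -8273/20456*1/8514 - 42781*(-1/262) = -8273/174162384 + 42781/262 = 3725419391189/22815272304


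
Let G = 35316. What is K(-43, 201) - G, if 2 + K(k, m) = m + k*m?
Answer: -43760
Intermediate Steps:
K(k, m) = -2 + m + k*m (K(k, m) = -2 + (m + k*m) = -2 + m + k*m)
K(-43, 201) - G = (-2 + 201 - 43*201) - 1*35316 = (-2 + 201 - 8643) - 35316 = -8444 - 35316 = -43760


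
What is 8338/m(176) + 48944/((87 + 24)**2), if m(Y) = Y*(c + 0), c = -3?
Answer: -1165001/98568 ≈ -11.819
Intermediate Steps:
m(Y) = -3*Y (m(Y) = Y*(-3 + 0) = Y*(-3) = -3*Y)
8338/m(176) + 48944/((87 + 24)**2) = 8338/((-3*176)) + 48944/((87 + 24)**2) = 8338/(-528) + 48944/(111**2) = 8338*(-1/528) + 48944/12321 = -379/24 + 48944*(1/12321) = -379/24 + 48944/12321 = -1165001/98568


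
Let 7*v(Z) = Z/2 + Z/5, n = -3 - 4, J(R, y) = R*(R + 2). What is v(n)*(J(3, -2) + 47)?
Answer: -217/5 ≈ -43.400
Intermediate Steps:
J(R, y) = R*(2 + R)
n = -7
v(Z) = Z/10 (v(Z) = (Z/2 + Z/5)/7 = (7*Z/10)/7 = Z/10)
v(n)*(J(3, -2) + 47) = ((⅒)*(-7))*(3*(2 + 3) + 47) = -7*(3*5 + 47)/10 = -7*(15 + 47)/10 = -7/10*62 = -217/5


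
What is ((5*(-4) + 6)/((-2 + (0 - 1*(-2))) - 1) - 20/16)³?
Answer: 132651/64 ≈ 2072.7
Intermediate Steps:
((5*(-4) + 6)/((-2 + (0 - 1*(-2))) - 1) - 20/16)³ = ((-20 + 6)/((-2 + (0 + 2)) - 1) - 20*1/16)³ = (-14/((-2 + 2) - 1) - 5/4)³ = (-14/(0 - 1) - 5/4)³ = (-14/(-1) - 5/4)³ = (-14*(-1) - 5/4)³ = (14 - 5/4)³ = (51/4)³ = 132651/64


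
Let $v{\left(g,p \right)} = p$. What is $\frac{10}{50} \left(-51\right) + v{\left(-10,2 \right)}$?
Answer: $- \frac{41}{5} \approx -8.2$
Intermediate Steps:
$\frac{10}{50} \left(-51\right) + v{\left(-10,2 \right)} = \frac{10}{50} \left(-51\right) + 2 = 10 \cdot \frac{1}{50} \left(-51\right) + 2 = \frac{1}{5} \left(-51\right) + 2 = - \frac{51}{5} + 2 = - \frac{41}{5}$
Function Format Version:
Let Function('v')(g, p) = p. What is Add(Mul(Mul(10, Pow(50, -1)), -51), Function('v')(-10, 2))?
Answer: Rational(-41, 5) ≈ -8.2000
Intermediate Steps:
Add(Mul(Mul(10, Pow(50, -1)), -51), Function('v')(-10, 2)) = Add(Mul(Mul(10, Pow(50, -1)), -51), 2) = Add(Mul(Mul(10, Rational(1, 50)), -51), 2) = Add(Mul(Rational(1, 5), -51), 2) = Add(Rational(-51, 5), 2) = Rational(-41, 5)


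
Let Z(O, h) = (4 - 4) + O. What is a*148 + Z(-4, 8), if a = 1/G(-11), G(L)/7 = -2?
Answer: -102/7 ≈ -14.571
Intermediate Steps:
Z(O, h) = O (Z(O, h) = 0 + O = O)
G(L) = -14 (G(L) = 7*(-2) = -14)
a = -1/14 (a = 1/(-14) = -1/14 ≈ -0.071429)
a*148 + Z(-4, 8) = -1/14*148 - 4 = -74/7 - 4 = -102/7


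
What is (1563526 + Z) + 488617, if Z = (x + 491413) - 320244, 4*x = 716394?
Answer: 4804821/2 ≈ 2.4024e+6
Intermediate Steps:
x = 358197/2 (x = (1/4)*716394 = 358197/2 ≈ 1.7910e+5)
Z = 700535/2 (Z = (358197/2 + 491413) - 320244 = 1341023/2 - 320244 = 700535/2 ≈ 3.5027e+5)
(1563526 + Z) + 488617 = (1563526 + 700535/2) + 488617 = 3827587/2 + 488617 = 4804821/2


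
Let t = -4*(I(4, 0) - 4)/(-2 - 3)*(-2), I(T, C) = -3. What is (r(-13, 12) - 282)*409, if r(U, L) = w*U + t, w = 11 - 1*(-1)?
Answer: -872806/5 ≈ -1.7456e+5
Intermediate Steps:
t = 56/5 (t = -4*(-3 - 4)/(-2 - 3)*(-2) = -(-28)/(-5)*(-2) = -(-28)*(-1)/5*(-2) = -4*7/5*(-2) = -28/5*(-2) = 56/5 ≈ 11.200)
w = 12 (w = 11 + 1 = 12)
r(U, L) = 56/5 + 12*U (r(U, L) = 12*U + 56/5 = 56/5 + 12*U)
(r(-13, 12) - 282)*409 = ((56/5 + 12*(-13)) - 282)*409 = ((56/5 - 156) - 282)*409 = (-724/5 - 282)*409 = -2134/5*409 = -872806/5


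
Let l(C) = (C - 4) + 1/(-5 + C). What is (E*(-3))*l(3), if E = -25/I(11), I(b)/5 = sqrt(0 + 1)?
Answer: -45/2 ≈ -22.500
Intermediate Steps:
I(b) = 5 (I(b) = 5*sqrt(0 + 1) = 5*sqrt(1) = 5*1 = 5)
E = -5 (E = -25/5 = -25*1/5 = -5)
l(C) = -4 + C + 1/(-5 + C) (l(C) = (-4 + C) + 1/(-5 + C) = -4 + C + 1/(-5 + C))
(E*(-3))*l(3) = (-5*(-3))*((21 + 3**2 - 9*3)/(-5 + 3)) = 15*((21 + 9 - 27)/(-2)) = 15*(-1/2*3) = 15*(-3/2) = -45/2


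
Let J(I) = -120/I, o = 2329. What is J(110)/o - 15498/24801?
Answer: -18920994/30256039 ≈ -0.62536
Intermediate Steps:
J(110)/o - 15498/24801 = -120/110/2329 - 15498/24801 = -120*1/110*(1/2329) - 15498*1/24801 = -12/11*1/2329 - 738/1181 = -12/25619 - 738/1181 = -18920994/30256039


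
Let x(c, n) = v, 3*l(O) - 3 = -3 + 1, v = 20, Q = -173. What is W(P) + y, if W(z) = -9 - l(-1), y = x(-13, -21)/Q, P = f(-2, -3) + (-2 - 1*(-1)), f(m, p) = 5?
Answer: -4904/519 ≈ -9.4489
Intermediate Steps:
l(O) = 1/3 (l(O) = 1 + (-3 + 1)/3 = 1 + (1/3)*(-2) = 1 - 2/3 = 1/3)
x(c, n) = 20
P = 4 (P = 5 + (-2 - 1*(-1)) = 5 + (-2 + 1) = 5 - 1 = 4)
y = -20/173 (y = 20/(-173) = 20*(-1/173) = -20/173 ≈ -0.11561)
W(z) = -28/3 (W(z) = -9 - 1*1/3 = -9 - 1/3 = -28/3)
W(P) + y = -28/3 - 20/173 = -4904/519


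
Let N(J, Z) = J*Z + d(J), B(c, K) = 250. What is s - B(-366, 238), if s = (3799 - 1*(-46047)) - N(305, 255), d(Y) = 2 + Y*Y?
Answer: -121206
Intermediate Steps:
d(Y) = 2 + Y²
N(J, Z) = 2 + J² + J*Z (N(J, Z) = J*Z + (2 + J²) = 2 + J² + J*Z)
s = -120956 (s = (3799 - 1*(-46047)) - (2 + 305² + 305*255) = (3799 + 46047) - (2 + 93025 + 77775) = 49846 - 1*170802 = 49846 - 170802 = -120956)
s - B(-366, 238) = -120956 - 1*250 = -120956 - 250 = -121206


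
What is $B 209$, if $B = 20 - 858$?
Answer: $-175142$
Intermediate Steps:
$B = -838$ ($B = 20 - 858 = -838$)
$B 209 = \left(-838\right) 209 = -175142$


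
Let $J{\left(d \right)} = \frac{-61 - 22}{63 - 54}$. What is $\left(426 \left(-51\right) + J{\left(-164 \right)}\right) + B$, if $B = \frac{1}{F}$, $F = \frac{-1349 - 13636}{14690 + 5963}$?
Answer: $- \frac{325722958}{14985} \approx -21737.0$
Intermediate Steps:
$F = - \frac{14985}{20653} \approx -0.72556$
$J{\left(d \right)} = - \frac{83}{9}$
$B = - \frac{20653}{14985}$ ($B = \frac{1}{- \frac{14985}{20653}} = - \frac{20653}{14985} \approx -1.3782$)
$\left(426 \left(-51\right) + J{\left(-164 \right)}\right) + B = \left(426 \left(-51\right) - \frac{83}{9}\right) - \frac{20653}{14985} = \left(-21726 - \frac{83}{9}\right) - \frac{20653}{14985} = - \frac{195617}{9} - \frac{20653}{14985} = - \frac{325722958}{14985}$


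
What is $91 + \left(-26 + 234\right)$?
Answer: $299$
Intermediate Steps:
$91 + \left(-26 + 234\right) = 91 + 208 = 299$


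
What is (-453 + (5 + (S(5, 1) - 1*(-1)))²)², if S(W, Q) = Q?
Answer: 163216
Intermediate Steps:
(-453 + (5 + (S(5, 1) - 1*(-1)))²)² = (-453 + (5 + (1 - 1*(-1)))²)² = (-453 + (5 + (1 + 1))²)² = (-453 + (5 + 2)²)² = (-453 + 7²)² = (-453 + 49)² = (-404)² = 163216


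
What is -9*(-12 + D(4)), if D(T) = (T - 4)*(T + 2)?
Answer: 108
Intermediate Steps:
D(T) = (-4 + T)*(2 + T)
-9*(-12 + D(4)) = -9*(-12 + (-8 + 4² - 2*4)) = -9*(-12 + (-8 + 16 - 8)) = -9*(-12 + 0) = -9*(-12) = 108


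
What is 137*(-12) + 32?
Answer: -1612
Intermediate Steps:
137*(-12) + 32 = -1644 + 32 = -1612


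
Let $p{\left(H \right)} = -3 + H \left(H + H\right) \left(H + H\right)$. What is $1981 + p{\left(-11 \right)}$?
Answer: $-3346$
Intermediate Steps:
$p{\left(H \right)} = -3 + 4 H^{3}$ ($p{\left(H \right)} = -3 + H 2 H 2 H = -3 + H 4 H^{2} = -3 + 4 H^{3}$)
$1981 + p{\left(-11 \right)} = 1981 + \left(-3 + 4 \left(-11\right)^{3}\right) = 1981 + \left(-3 + 4 \left(-1331\right)\right) = 1981 - 5327 = -3346$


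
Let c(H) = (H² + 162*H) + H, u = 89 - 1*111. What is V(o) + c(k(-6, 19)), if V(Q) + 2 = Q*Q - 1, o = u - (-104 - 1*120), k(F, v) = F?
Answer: 39859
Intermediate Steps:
u = -22 (u = 89 - 111 = -22)
c(H) = H² + 163*H
o = 202 (o = -22 - (-104 - 1*120) = -22 - (-104 - 120) = -22 - 1*(-224) = -22 + 224 = 202)
V(Q) = -3 + Q² (V(Q) = -2 + (Q*Q - 1) = -2 + (Q² - 1) = -2 + (-1 + Q²) = -3 + Q²)
V(o) + c(k(-6, 19)) = (-3 + 202²) - 6*(163 - 6) = (-3 + 40804) - 6*157 = 40801 - 942 = 39859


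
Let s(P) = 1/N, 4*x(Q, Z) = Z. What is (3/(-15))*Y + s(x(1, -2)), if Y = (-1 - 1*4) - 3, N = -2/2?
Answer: ⅗ ≈ 0.60000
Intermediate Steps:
x(Q, Z) = Z/4
N = -1 (N = -2*½ = -1)
Y = -8 (Y = (-1 - 4) - 3 = -5 - 3 = -8)
s(P) = -1 (s(P) = 1/(-1) = -1)
(3/(-15))*Y + s(x(1, -2)) = (3/(-15))*(-8) - 1 = (3*(-1/15))*(-8) - 1 = -⅕*(-8) - 1 = 8/5 - 1 = ⅗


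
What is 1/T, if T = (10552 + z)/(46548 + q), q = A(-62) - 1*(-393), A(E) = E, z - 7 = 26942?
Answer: 46879/37501 ≈ 1.2501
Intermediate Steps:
z = 26949 (z = 7 + 26942 = 26949)
q = 331 (q = -62 - 1*(-393) = -62 + 393 = 331)
T = 37501/46879 (T = (10552 + 26949)/(46548 + 331) = 37501/46879 ≈ 0.79995)
1/T = 1/(37501/46879) = 46879/37501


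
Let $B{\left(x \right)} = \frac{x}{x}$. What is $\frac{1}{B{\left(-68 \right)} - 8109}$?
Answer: $- \frac{1}{8108} \approx -0.00012334$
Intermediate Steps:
$B{\left(x \right)} = 1$
$\frac{1}{B{\left(-68 \right)} - 8109} = \frac{1}{1 - 8109} = \frac{1}{-8108} = - \frac{1}{8108}$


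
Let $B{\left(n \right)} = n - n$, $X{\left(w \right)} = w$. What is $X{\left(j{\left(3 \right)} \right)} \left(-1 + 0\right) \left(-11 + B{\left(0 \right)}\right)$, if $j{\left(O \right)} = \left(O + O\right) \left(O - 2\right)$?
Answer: $66$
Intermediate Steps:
$j{\left(O \right)} = 2 O \left(-2 + O\right)$
$B{\left(n \right)} = 0$
$X{\left(j{\left(3 \right)} \right)} \left(-1 + 0\right) \left(-11 + B{\left(0 \right)}\right) = 2 \cdot 3 \left(-2 + 3\right) \left(-1 + 0\right) \left(-11 + 0\right) = 2 \cdot 3 \cdot 1 \left(-1\right) \left(-11\right) = 6 \left(-1\right) \left(-11\right) = \left(-6\right) \left(-11\right) = 66$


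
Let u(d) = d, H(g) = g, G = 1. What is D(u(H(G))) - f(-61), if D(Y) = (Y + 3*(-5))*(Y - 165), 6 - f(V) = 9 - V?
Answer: 2360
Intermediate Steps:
f(V) = -3 + V (f(V) = 6 - (9 - V) = 6 + (-9 + V) = -3 + V)
D(Y) = (-165 + Y)*(-15 + Y) (D(Y) = (Y - 15)*(-165 + Y) = (-15 + Y)*(-165 + Y) = (-165 + Y)*(-15 + Y))
D(u(H(G))) - f(-61) = (2475 + 1**2 - 180*1) - (-3 - 61) = (2475 + 1 - 180) - 1*(-64) = 2296 + 64 = 2360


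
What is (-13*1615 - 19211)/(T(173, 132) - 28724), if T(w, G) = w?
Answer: 13402/9517 ≈ 1.4082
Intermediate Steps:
(-13*1615 - 19211)/(T(173, 132) - 28724) = (-13*1615 - 19211)/(173 - 28724) = (-20995 - 19211)/(-28551) = -40206*(-1/28551) = 13402/9517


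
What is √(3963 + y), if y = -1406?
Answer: √2557 ≈ 50.567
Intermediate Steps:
√(3963 + y) = √(3963 - 1406) = √2557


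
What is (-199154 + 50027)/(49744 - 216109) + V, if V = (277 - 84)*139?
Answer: 1487740994/55455 ≈ 26828.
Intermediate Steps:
V = 26827 (V = 193*139 = 26827)
(-199154 + 50027)/(49744 - 216109) + V = (-199154 + 50027)/(49744 - 216109) + 26827 = -149127/(-166365) + 26827 = -149127*(-1/166365) + 26827 = 49709/55455 + 26827 = 1487740994/55455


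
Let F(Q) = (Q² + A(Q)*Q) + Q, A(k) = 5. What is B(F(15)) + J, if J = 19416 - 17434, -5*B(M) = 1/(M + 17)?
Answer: 3290119/1660 ≈ 1982.0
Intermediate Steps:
F(Q) = Q² + 6*Q (F(Q) = (Q² + 5*Q) + Q = Q² + 6*Q)
B(M) = -1/(5*(17 + M)) (B(M) = -1/(5*(M + 17)) = -1/(5*(17 + M)))
J = 1982
B(F(15)) + J = -1/(85 + 5*(15*(6 + 15))) + 1982 = -1/(85 + 5*(15*21)) + 1982 = -1/(85 + 5*315) + 1982 = -1/(85 + 1575) + 1982 = -1/1660 + 1982 = 3290119/1660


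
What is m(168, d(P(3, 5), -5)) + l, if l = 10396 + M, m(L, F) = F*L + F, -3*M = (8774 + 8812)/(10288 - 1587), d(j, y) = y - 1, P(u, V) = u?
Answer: 81626920/8701 ≈ 9381.3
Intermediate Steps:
d(j, y) = -1 + y
M = -5862/8701 (M = -(8774 + 8812)/(3*(10288 - 1587)) = -5862/8701 ≈ -0.67372)
m(L, F) = F + F*L
l = 90449734/8701 (l = 10396 - 5862/8701 = 90449734/8701 ≈ 10395.)
m(168, d(P(3, 5), -5)) + l = (-1 - 5)*(1 + 168) + 90449734/8701 = -6*169 + 90449734/8701 = -1014 + 90449734/8701 = 81626920/8701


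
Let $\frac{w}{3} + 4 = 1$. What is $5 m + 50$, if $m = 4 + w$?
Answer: $25$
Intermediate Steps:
$w = -9$ ($w = -12 + 3 \cdot 1 = -12 + 3 = -9$)
$m = -5$ ($m = 4 - 9 = -5$)
$5 m + 50 = 5 \left(-5\right) + 50 = -25 + 50 = 25$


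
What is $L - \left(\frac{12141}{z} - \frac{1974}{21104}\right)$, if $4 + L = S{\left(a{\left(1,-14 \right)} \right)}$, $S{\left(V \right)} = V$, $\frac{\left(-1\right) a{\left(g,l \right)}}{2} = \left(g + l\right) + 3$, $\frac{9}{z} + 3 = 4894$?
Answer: $- \frac{69621493549}{10552} \approx -6.5979 \cdot 10^{6}$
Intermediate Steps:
$z = \frac{9}{4891}$ ($z = \frac{9}{-3 + 4894} = \frac{9}{4891} \approx 0.0018401$)
$a{\left(g,l \right)} = -6 - 2 g - 2 l$ ($a{\left(g,l \right)} = - 2 \left(\left(g + l\right) + 3\right) = - 2 \left(3 + g + l\right) = -6 - 2 g - 2 l$)
$L = 16$ ($L = -4 - -20 = -4 + 20 = 16$)
$L - \left(\frac{12141}{z} - \frac{1974}{21104}\right) = 16 - \left(\frac{12141}{\frac{9}{4891}} - \frac{1974}{21104}\right) = 16 - \left(12141 \cdot \frac{4891}{9} - \frac{987}{10552}\right) = 16 - \left(6597959 - \frac{987}{10552}\right) = 16 - \frac{69621662381}{10552} = - \frac{69621493549}{10552}$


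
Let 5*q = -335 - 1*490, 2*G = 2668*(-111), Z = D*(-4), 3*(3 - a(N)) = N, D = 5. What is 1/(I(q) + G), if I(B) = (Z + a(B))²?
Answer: -1/146630 ≈ -6.8199e-6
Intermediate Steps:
a(N) = 3 - N/3
Z = -20 (Z = 5*(-4) = -20)
G = -148074 (G = (2668*(-111))/2 = (½)*(-296148) = -148074)
q = -165 (q = (-335 - 1*490)/5 = (-335 - 490)/5 = (⅕)*(-825) = -165)
I(B) = (-17 - B/3)² (I(B) = (-20 + (3 - B/3))² = (-17 - B/3)²)
1/(I(q) + G) = 1/((51 - 165)²/9 - 148074) = 1/((⅑)*(-114)² - 148074) = 1/((⅑)*12996 - 148074) = 1/(1444 - 148074) = 1/(-146630) = -1/146630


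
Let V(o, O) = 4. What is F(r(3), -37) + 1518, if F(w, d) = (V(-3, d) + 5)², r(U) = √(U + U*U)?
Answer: 1599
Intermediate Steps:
r(U) = √(U + U²)
F(w, d) = 81 (F(w, d) = (4 + 5)² = 9² = 81)
F(r(3), -37) + 1518 = 81 + 1518 = 1599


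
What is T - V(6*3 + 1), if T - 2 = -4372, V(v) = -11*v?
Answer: -4161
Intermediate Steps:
T = -4370 (T = 2 - 4372 = -4370)
T - V(6*3 + 1) = -4370 - (-11)*(6*3 + 1) = -4370 - (-11)*(18 + 1) = -4370 - (-11)*19 = -4370 - 1*(-209) = -4370 + 209 = -4161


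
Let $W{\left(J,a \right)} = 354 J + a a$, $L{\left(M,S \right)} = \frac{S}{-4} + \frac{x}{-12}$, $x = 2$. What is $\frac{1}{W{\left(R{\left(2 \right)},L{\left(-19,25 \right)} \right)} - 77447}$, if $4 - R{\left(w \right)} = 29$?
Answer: $- \frac{144}{12420839} \approx -1.1593 \cdot 10^{-5}$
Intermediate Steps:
$R{\left(w \right)} = -25$ ($R{\left(w \right)} = 4 - 29 = -25$)
$L{\left(M,S \right)} = - \frac{1}{6} - \frac{S}{4}$ ($L{\left(M,S \right)} = \frac{S}{-4} + \frac{2}{-12} = S \left(- \frac{1}{4}\right) + 2 \left(- \frac{1}{12}\right) = - \frac{S}{4} - \frac{1}{6} = - \frac{1}{6} - \frac{S}{4}$)
$W{\left(J,a \right)} = a^{2} + 354 J$ ($W{\left(J,a \right)} = 354 J + a^{2} = a^{2} + 354 J$)
$\frac{1}{W{\left(R{\left(2 \right)},L{\left(-19,25 \right)} \right)} - 77447} = \frac{1}{\left(\left(- \frac{1}{6} - \frac{25}{4}\right)^{2} + 354 \left(-25\right)\right) - 77447} = \frac{1}{\left(\left(- \frac{1}{6} - \frac{25}{4}\right)^{2} - 8850\right) - 77447} = \frac{1}{\left(\left(- \frac{77}{12}\right)^{2} - 8850\right) - 77447} = \frac{1}{\left(\frac{5929}{144} - 8850\right) - 77447} = \frac{1}{- \frac{1268471}{144} - 77447} = \frac{1}{- \frac{12420839}{144}} = - \frac{144}{12420839}$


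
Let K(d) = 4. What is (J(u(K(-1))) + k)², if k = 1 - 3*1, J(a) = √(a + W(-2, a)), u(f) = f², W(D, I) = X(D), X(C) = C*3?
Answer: (2 - √10)² ≈ 1.3509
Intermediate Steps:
X(C) = 3*C
W(D, I) = 3*D
J(a) = √(-6 + a) (J(a) = √(a + 3*(-2)) = √(a - 6) = √(-6 + a))
k = -2 (k = 1 - 3 = -2)
(J(u(K(-1))) + k)² = (√(-6 + 4²) - 2)² = (√(-6 + 16) - 2)² = (√10 - 2)² = (-2 + √10)²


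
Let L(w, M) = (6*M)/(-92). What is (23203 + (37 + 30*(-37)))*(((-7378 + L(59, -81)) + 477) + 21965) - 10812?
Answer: 7669865479/23 ≈ 3.3347e+8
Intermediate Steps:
L(w, M) = -3*M/46 (L(w, M) = (6*M)*(-1/92) = -3*M/46)
(23203 + (37 + 30*(-37)))*(((-7378 + L(59, -81)) + 477) + 21965) - 10812 = (23203 + (37 + 30*(-37)))*(((-7378 - 3/46*(-81)) + 477) + 21965) - 10812 = (23203 + (37 - 1110))*(((-7378 + 243/46) + 477) + 21965) - 10812 = (23203 - 1073)*((-339145/46 + 477) + 21965) - 10812 = 22130*(-317203/46 + 21965) - 10812 = 22130*(693187/46) - 10812 = 7670114155/23 - 10812 = 7669865479/23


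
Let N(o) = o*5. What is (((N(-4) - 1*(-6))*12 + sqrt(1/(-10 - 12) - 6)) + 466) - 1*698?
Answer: -400 + I*sqrt(2926)/22 ≈ -400.0 + 2.4588*I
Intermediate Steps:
N(o) = 5*o
(((N(-4) - 1*(-6))*12 + sqrt(1/(-10 - 12) - 6)) + 466) - 1*698 = (((5*(-4) - 1*(-6))*12 + sqrt(1/(-10 - 12) - 6)) + 466) - 1*698 = (((-20 + 6)*12 + sqrt(1/(-22) - 6)) + 466) - 698 = ((-14*12 + sqrt(-1/22 - 6)) + 466) - 698 = ((-168 + sqrt(-133/22)) + 466) - 698 = ((-168 + I*sqrt(2926)/22) + 466) - 698 = (298 + I*sqrt(2926)/22) - 698 = -400 + I*sqrt(2926)/22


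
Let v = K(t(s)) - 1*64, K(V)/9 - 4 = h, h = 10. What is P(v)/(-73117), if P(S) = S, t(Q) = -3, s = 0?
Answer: -62/73117 ≈ -0.00084796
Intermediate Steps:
K(V) = 126 (K(V) = 36 + 9*10 = 36 + 90 = 126)
v = 62 (v = 126 - 1*64 = 126 - 64 = 62)
P(v)/(-73117) = 62/(-73117) = 62*(-1/73117) = -62/73117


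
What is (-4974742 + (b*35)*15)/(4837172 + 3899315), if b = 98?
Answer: -4923292/8736487 ≈ -0.56353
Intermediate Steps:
(-4974742 + (b*35)*15)/(4837172 + 3899315) = (-4974742 + (98*35)*15)/(4837172 + 3899315) = (-4974742 + 3430*15)/8736487 = (-4974742 + 51450)*(1/8736487) = -4923292*1/8736487 = -4923292/8736487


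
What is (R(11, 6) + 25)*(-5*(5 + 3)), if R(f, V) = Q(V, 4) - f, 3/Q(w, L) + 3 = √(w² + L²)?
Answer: -24440/43 - 240*√13/43 ≈ -588.50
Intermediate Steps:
Q(w, L) = 3/(-3 + √(L² + w²)) (Q(w, L) = 3/(-3 + √(w² + L²)) = 3/(-3 + √(L² + w²)))
R(f, V) = -f + 3/(-3 + √(16 + V²)) (R(f, V) = 3/(-3 + √(4² + V²)) - f = 3/(-3 + √(16 + V²)) - f = -f + 3/(-3 + √(16 + V²)))
(R(11, 6) + 25)*(-5*(5 + 3)) = ((3 - 1*11*(-3 + √(16 + 6²)))/(-3 + √(16 + 6²)) + 25)*(-5*(5 + 3)) = ((3 - 1*11*(-3 + √(16 + 36)))/(-3 + √(16 + 36)) + 25)*(-5*8) = ((3 - 1*11*(-3 + √52))/(-3 + √52) + 25)*(-40) = ((3 - 1*11*(-3 + 2*√13))/(-3 + 2*√13) + 25)*(-40) = ((3 + (33 - 22*√13))/(-3 + 2*√13) + 25)*(-40) = ((36 - 22*√13)/(-3 + 2*√13) + 25)*(-40) = (25 + (36 - 22*√13)/(-3 + 2*√13))*(-40) = -1000 - 40*(36 - 22*√13)/(-3 + 2*√13)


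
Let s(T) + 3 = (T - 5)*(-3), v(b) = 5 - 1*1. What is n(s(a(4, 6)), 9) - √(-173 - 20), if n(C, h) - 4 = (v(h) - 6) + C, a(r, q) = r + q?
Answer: -16 - I*√193 ≈ -16.0 - 13.892*I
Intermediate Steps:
a(r, q) = q + r
v(b) = 4 (v(b) = 5 - 1 = 4)
s(T) = 12 - 3*T (s(T) = -3 + (T - 5)*(-3) = -3 + (-5 + T)*(-3) = -3 + (15 - 3*T) = 12 - 3*T)
n(C, h) = 2 + C (n(C, h) = 4 + ((4 - 6) + C) = 4 + (-2 + C) = 2 + C)
n(s(a(4, 6)), 9) - √(-173 - 20) = (2 + (12 - 3*(6 + 4))) - √(-173 - 20) = (2 + (12 - 3*10)) - √(-193) = (2 + (12 - 30)) - I*√193 = (2 - 18) - I*√193 = -16 - I*√193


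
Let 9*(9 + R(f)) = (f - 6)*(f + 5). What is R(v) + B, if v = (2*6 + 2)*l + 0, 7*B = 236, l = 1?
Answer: 2621/63 ≈ 41.603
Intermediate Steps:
B = 236/7 (B = (⅐)*236 = 236/7 ≈ 33.714)
v = 14 (v = (2*6 + 2)*1 + 0 = (12 + 2)*1 + 0 = 14*1 + 0 = 14 + 0 = 14)
R(f) = -9 + (-6 + f)*(5 + f)/9 (R(f) = -9 + ((f - 6)*(f + 5))/9 = -9 + ((-6 + f)*(5 + f))/9 = -9 + (-6 + f)*(5 + f)/9)
R(v) + B = (-37/3 - ⅑*14 + (⅑)*14²) + 236/7 = (-37/3 - 14/9 + (⅑)*196) + 236/7 = (-37/3 - 14/9 + 196/9) + 236/7 = 71/9 + 236/7 = 2621/63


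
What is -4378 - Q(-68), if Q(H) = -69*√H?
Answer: -4378 + 138*I*√17 ≈ -4378.0 + 568.99*I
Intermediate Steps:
-4378 - Q(-68) = -4378 - (-69)*√(-68) = -4378 - (-69)*2*I*√17 = -4378 - (-138)*I*√17 = -4378 + 138*I*√17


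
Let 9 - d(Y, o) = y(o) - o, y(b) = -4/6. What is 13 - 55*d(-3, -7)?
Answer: -401/3 ≈ -133.67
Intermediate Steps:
y(b) = -2/3 (y(b) = -4*1/6 = -2/3)
d(Y, o) = 29/3 + o (d(Y, o) = 9 - (-2/3 - o) = 9 + (2/3 + o) = 29/3 + o)
13 - 55*d(-3, -7) = 13 - 55*(29/3 - 7) = 13 - 55*8/3 = 13 - 440/3 = -401/3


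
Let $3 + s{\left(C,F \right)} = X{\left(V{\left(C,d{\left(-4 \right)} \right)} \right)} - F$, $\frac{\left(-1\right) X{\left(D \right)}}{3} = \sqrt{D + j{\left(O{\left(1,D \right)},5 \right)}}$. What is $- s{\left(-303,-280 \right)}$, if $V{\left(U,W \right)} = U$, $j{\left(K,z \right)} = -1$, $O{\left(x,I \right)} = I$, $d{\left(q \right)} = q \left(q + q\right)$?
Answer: $-277 + 12 i \sqrt{19} \approx -277.0 + 52.307 i$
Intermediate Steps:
$d{\left(q \right)} = 2 q^{2}$ ($d{\left(q \right)} = q 2 q = 2 q^{2}$)
$X{\left(D \right)} = - 3 \sqrt{-1 + D}$ ($X{\left(D \right)} = - 3 \sqrt{D - 1} = - 3 \sqrt{-1 + D}$)
$s{\left(C,F \right)} = -3 - F - 3 \sqrt{-1 + C}$ ($s{\left(C,F \right)} = -3 - \left(F + 3 \sqrt{-1 + C}\right) = -3 - F - 3 \sqrt{-1 + C}$)
$- s{\left(-303,-280 \right)} = - (-3 - -280 - 3 \sqrt{-1 - 303}) = - (-3 + 280 - 3 \sqrt{-304}) = - (-3 + 280 - 3 \cdot 4 i \sqrt{19}) = - (-3 + 280 - 12 i \sqrt{19}) = - (277 - 12 i \sqrt{19}) = -277 + 12 i \sqrt{19}$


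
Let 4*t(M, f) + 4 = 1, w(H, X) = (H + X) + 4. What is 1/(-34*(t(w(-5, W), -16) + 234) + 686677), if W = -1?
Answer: 2/1357493 ≈ 1.4733e-6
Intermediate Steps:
w(H, X) = 4 + H + X
t(M, f) = -¾ (t(M, f) = -1 + (¼)*1 = -1 + ¼ = -¾)
1/(-34*(t(w(-5, W), -16) + 234) + 686677) = 1/(-34*(-¾ + 234) + 686677) = 1/(-34*933/4 + 686677) = 1/(-15861/2 + 686677) = 1/(1357493/2) = 2/1357493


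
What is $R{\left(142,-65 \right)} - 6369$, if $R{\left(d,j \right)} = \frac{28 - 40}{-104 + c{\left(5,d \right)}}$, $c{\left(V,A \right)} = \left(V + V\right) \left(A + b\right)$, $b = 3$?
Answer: $- \frac{4286343}{673} \approx -6369.0$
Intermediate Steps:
$c{\left(V,A \right)} = 2 V \left(3 + A\right)$ ($c{\left(V,A \right)} = \left(V + V\right) \left(A + 3\right) = 2 V \left(3 + A\right)$)
$R{\left(d,j \right)} = - \frac{12}{-74 + 10 d}$ ($R{\left(d,j \right)} = \frac{28 - 40}{-104 + 2 \cdot 5 \left(3 + d\right)} = - \frac{12}{-104 + \left(30 + 10 d\right)} = - \frac{12}{-74 + 10 d}$)
$R{\left(142,-65 \right)} - 6369 = - \frac{6}{-37 + 5 \cdot 142} - 6369 = - \frac{6}{-37 + 710} - 6369 = - \frac{6}{673} - 6369 = - \frac{4286343}{673}$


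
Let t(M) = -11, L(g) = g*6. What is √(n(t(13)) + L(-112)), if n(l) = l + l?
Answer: I*√694 ≈ 26.344*I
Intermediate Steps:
L(g) = 6*g
n(l) = 2*l
√(n(t(13)) + L(-112)) = √(2*(-11) + 6*(-112)) = √(-22 - 672) = √(-694) = I*√694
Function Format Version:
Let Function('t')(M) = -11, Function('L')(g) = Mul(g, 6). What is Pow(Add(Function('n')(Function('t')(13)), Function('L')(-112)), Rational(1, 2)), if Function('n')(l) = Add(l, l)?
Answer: Mul(I, Pow(694, Rational(1, 2))) ≈ Mul(26.344, I)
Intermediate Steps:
Function('L')(g) = Mul(6, g)
Function('n')(l) = Mul(2, l)
Pow(Add(Function('n')(Function('t')(13)), Function('L')(-112)), Rational(1, 2)) = Pow(Add(Mul(2, -11), Mul(6, -112)), Rational(1, 2)) = Pow(Add(-22, -672), Rational(1, 2)) = Pow(-694, Rational(1, 2)) = Mul(I, Pow(694, Rational(1, 2)))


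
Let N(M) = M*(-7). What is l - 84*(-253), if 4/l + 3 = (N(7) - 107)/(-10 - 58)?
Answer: 63739/3 ≈ 21246.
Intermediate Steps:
N(M) = -7*M
l = -17/3 (l = 4/(-3 + (-7*7 - 107)/(-10 - 58)) = 4/(-3 + (-49 - 107)/(-68)) = 4/(-3 - 156*(-1/68)) = 4/(-3 + 39/17) = 4/(-12/17) = 4*(-17/12) = -17/3 ≈ -5.6667)
l - 84*(-253) = -17/3 - 84*(-253) = -17/3 + 21252 = 63739/3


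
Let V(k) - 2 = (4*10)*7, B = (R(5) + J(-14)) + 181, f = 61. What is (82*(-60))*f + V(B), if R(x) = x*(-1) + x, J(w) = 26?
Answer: -299838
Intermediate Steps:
R(x) = 0 (R(x) = -x + x = 0)
B = 207 (B = (0 + 26) + 181 = 26 + 181 = 207)
V(k) = 282 (V(k) = 2 + (4*10)*7 = 2 + 40*7 = 2 + 280 = 282)
(82*(-60))*f + V(B) = (82*(-60))*61 + 282 = -4920*61 + 282 = -300120 + 282 = -299838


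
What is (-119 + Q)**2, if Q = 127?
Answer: 64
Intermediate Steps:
(-119 + Q)**2 = (-119 + 127)**2 = 8**2 = 64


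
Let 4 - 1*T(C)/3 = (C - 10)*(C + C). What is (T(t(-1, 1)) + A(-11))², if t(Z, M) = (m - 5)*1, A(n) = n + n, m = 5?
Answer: 100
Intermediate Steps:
A(n) = 2*n
t(Z, M) = 0 (t(Z, M) = (5 - 5)*1 = 0*1 = 0)
T(C) = 12 - 6*C*(-10 + C) (T(C) = 12 - 3*(C - 10)*(C + C) = 12 - 3*(-10 + C)*2*C = 12 - 6*C*(-10 + C))
(T(t(-1, 1)) + A(-11))² = ((12 - 6*0² + 60*0) + 2*(-11))² = ((12 - 6*0 + 0) - 22)² = ((12 + 0 + 0) - 22)² = (12 - 22)² = (-10)² = 100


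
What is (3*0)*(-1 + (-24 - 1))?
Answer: 0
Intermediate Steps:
(3*0)*(-1 + (-24 - 1)) = 0*(-1 - 25) = 0*(-26) = 0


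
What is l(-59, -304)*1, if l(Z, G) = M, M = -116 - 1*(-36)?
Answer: -80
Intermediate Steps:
M = -80 (M = -116 + 36 = -80)
l(Z, G) = -80
l(-59, -304)*1 = -80*1 = -80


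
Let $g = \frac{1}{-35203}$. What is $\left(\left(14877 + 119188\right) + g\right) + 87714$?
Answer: $\frac{7807286136}{35203} \approx 2.2178 \cdot 10^{5}$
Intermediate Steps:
$g = - \frac{1}{35203} \approx -2.8407 \cdot 10^{-5}$
$\left(\left(14877 + 119188\right) + g\right) + 87714 = \left(\left(14877 + 119188\right) - \frac{1}{35203}\right) + 87714 = \left(134065 - \frac{1}{35203}\right) + 87714 = \frac{4719490194}{35203} + 87714 = \frac{7807286136}{35203}$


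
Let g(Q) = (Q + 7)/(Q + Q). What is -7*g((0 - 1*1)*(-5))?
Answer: -42/5 ≈ -8.4000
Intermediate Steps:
g(Q) = (7 + Q)/(2*Q) (g(Q) = (7 + Q)/((2*Q)) = (7 + Q)*(1/(2*Q)) = (7 + Q)/(2*Q))
-7*g((0 - 1*1)*(-5)) = -7*(7 + (0 - 1*1)*(-5))/(2*((0 - 1*1)*(-5))) = -7*(7 + (0 - 1)*(-5))/(2*((0 - 1)*(-5))) = -7*(7 - 1*(-5))/(2*((-1*(-5)))) = -7*(7 + 5)/(2*5) = -7*12/(2*5) = -7*6/5 = -42/5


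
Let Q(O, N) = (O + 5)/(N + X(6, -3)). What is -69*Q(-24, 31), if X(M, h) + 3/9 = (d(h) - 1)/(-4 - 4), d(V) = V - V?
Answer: 31464/739 ≈ 42.576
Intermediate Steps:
d(V) = 0
X(M, h) = -5/24 (X(M, h) = -1/3 + (0 - 1)/(-4 - 4) = -1/3 - 1/(-8) = -1/3 - 1*(-1/8) = -1/3 + 1/8 = -5/24)
Q(O, N) = (5 + O)/(-5/24 + N) (Q(O, N) = (O + 5)/(N - 5/24) = (5 + O)/(-5/24 + N))
-69*Q(-24, 31) = -1656*(5 - 24)/(-5 + 24*31) = -1656*(-19)/(-5 + 744) = -1656*(-19)/739 = -69*(-456/739) = 31464/739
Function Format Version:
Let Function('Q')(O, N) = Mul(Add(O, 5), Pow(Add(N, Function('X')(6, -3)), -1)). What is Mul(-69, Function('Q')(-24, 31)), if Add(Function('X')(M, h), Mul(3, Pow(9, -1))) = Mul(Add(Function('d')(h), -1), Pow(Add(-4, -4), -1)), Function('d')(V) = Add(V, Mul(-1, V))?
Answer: Rational(31464, 739) ≈ 42.576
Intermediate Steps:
Function('d')(V) = 0
Function('X')(M, h) = Rational(-5, 24) (Function('X')(M, h) = Add(Rational(-1, 3), Mul(Add(0, -1), Pow(Add(-4, -4), -1))) = Add(Rational(-1, 3), Mul(-1, Pow(-8, -1))) = Add(Rational(-1, 3), Mul(-1, Rational(-1, 8))) = Add(Rational(-1, 3), Rational(1, 8)) = Rational(-5, 24))
Function('Q')(O, N) = Mul(Pow(Add(Rational(-5, 24), N), -1), Add(5, O)) (Function('Q')(O, N) = Mul(Add(O, 5), Pow(Add(N, Rational(-5, 24)), -1)) = Mul(Add(5, O), Pow(Add(Rational(-5, 24), N), -1)) = Mul(Pow(Add(Rational(-5, 24), N), -1), Add(5, O)))
Mul(-69, Function('Q')(-24, 31)) = Mul(-69, Mul(24, Pow(Add(-5, Mul(24, 31)), -1), Add(5, -24))) = Mul(-69, Mul(24, Pow(Add(-5, 744), -1), -19)) = Mul(-69, Mul(24, Pow(739, -1), -19)) = Mul(-69, Mul(24, Rational(1, 739), -19)) = Mul(-69, Rational(-456, 739)) = Rational(31464, 739)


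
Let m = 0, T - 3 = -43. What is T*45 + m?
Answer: -1800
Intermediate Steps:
T = -40 (T = 3 - 43 = -40)
T*45 + m = -40*45 + 0 = -1800 + 0 = -1800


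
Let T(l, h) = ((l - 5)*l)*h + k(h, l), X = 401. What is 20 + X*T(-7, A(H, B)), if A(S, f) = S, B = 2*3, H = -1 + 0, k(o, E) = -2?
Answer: -34466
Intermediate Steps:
H = -1
B = 6
T(l, h) = -2 + h*l*(-5 + l) (T(l, h) = ((l - 5)*l)*h - 2 = ((-5 + l)*l)*h - 2 = (l*(-5 + l))*h - 2 = h*l*(-5 + l) - 2 = -2 + h*l*(-5 + l))
20 + X*T(-7, A(H, B)) = 20 + 401*(-2 - 1*(-7)² - 5*(-1)*(-7)) = 20 + 401*(-2 - 1*49 - 35) = 20 + 401*(-2 - 49 - 35) = 20 + 401*(-86) = 20 - 34486 = -34466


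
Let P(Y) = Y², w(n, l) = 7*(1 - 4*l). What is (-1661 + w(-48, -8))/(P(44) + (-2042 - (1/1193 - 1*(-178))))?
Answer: 1705990/338813 ≈ 5.0352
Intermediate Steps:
w(n, l) = 7 - 28*l
(-1661 + w(-48, -8))/(P(44) + (-2042 - (1/1193 - 1*(-178)))) = (-1661 + (7 - 28*(-8)))/(44² + (-2042 - (1/1193 - 1*(-178)))) = (-1661 + (7 + 224))/(1936 + (-2042 - (1/1193 + 178))) = (-1661 + 231)/(1936 + (-2042 - 1*212355/1193)) = -1430/(1936 + (-2042 - 212355/1193)) = -1430/(1936 - 2648461/1193) = -1430/(-338813/1193) = -1430*(-1193/338813) = 1705990/338813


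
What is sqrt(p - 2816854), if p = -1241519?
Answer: I*sqrt(4058373) ≈ 2014.5*I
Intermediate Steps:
sqrt(p - 2816854) = sqrt(-1241519 - 2816854) = sqrt(-4058373) = I*sqrt(4058373)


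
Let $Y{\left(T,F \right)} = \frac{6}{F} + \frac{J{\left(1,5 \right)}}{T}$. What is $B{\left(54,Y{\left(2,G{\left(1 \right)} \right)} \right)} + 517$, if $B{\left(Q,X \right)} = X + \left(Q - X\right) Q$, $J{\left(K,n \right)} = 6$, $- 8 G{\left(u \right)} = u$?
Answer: $5818$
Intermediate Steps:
$G{\left(u \right)} = - \frac{u}{8}$
$Y{\left(T,F \right)} = \frac{6}{F} + \frac{6}{T}$
$B{\left(Q,X \right)} = X + Q \left(Q - X\right)$
$B{\left(54,Y{\left(2,G{\left(1 \right)} \right)} \right)} + 517 = \left(\left(\frac{6}{\left(- \frac{1}{8}\right) 1} + \frac{6}{2}\right) + 54^{2} - 54 \left(\frac{6}{\left(- \frac{1}{8}\right) 1} + \frac{6}{2}\right)\right) + 517 = \left(\left(\frac{6}{- \frac{1}{8}} + 6 \cdot \frac{1}{2}\right) + 2916 - 54 \left(\frac{6}{- \frac{1}{8}} + 6 \cdot \frac{1}{2}\right)\right) + 517 = \left(\left(6 \left(-8\right) + 3\right) + 2916 - 54 \left(6 \left(-8\right) + 3\right)\right) + 517 = \left(\left(-48 + 3\right) + 2916 - 54 \left(-48 + 3\right)\right) + 517 = \left(-45 + 2916 - 54 \left(-45\right)\right) + 517 = \left(-45 + 2916 + 2430\right) + 517 = 5301 + 517 = 5818$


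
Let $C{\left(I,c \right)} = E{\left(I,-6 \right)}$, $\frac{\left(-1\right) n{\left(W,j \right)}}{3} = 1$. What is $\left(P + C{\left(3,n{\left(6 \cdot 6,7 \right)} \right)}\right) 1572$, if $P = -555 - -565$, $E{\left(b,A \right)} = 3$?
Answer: $20436$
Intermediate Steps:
$n{\left(W,j \right)} = -3$ ($n{\left(W,j \right)} = \left(-3\right) 1 = -3$)
$C{\left(I,c \right)} = 3$
$P = 10$ ($P = -555 + 565 = 10$)
$\left(P + C{\left(3,n{\left(6 \cdot 6,7 \right)} \right)}\right) 1572 = \left(10 + 3\right) 1572 = 13 \cdot 1572 = 20436$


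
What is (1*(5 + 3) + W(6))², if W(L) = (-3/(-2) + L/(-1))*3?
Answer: 121/4 ≈ 30.250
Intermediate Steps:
W(L) = 9/2 - 3*L (W(L) = (-3*(-½) + L*(-1))*3 = (3/2 - L)*3 = 9/2 - 3*L)
(1*(5 + 3) + W(6))² = (1*(5 + 3) + (9/2 - 3*6))² = (1*8 + (9/2 - 18))² = (8 - 27/2)² = (-11/2)² = 121/4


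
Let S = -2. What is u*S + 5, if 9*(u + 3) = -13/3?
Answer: 323/27 ≈ 11.963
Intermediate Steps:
u = -94/27 (u = -3 + (-13/3)/9 = -3 + (-13*⅓)/9 = -3 + (⅑)*(-13/3) = -3 - 13/27 = -94/27 ≈ -3.4815)
u*S + 5 = -94/27*(-2) + 5 = 188/27 + 5 = 323/27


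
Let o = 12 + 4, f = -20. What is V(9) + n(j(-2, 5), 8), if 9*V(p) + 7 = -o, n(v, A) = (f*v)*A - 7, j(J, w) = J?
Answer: 2794/9 ≈ 310.44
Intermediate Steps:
o = 16
n(v, A) = -7 - 20*A*v (n(v, A) = (-20*v)*A - 7 = -20*A*v - 7 = -7 - 20*A*v)
V(p) = -23/9 (V(p) = -7/9 + (-1*16)/9 = -7/9 + (⅑)*(-16) = -7/9 - 16/9 = -23/9)
V(9) + n(j(-2, 5), 8) = -23/9 + (-7 - 20*8*(-2)) = -23/9 + (-7 + 320) = -23/9 + 313 = 2794/9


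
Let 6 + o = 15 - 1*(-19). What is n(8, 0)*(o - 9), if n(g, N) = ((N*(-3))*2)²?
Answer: 0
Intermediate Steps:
n(g, N) = 36*N² (n(g, N) = (-3*N*2)² = (-6*N)² = 36*N²)
o = 28 (o = -6 + (15 - 1*(-19)) = -6 + (15 + 19) = -6 + 34 = 28)
n(8, 0)*(o - 9) = (36*0²)*(28 - 9) = (36*0)*19 = 0*19 = 0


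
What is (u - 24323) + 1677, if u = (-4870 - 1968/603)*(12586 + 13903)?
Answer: -25951216060/201 ≈ -1.2911e+8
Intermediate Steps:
u = -25946664214/201 (u = (-4870 - 1968*1/603)*26489 = (-4870 - 656/201)*26489 = -979526/201*26489 = -25946664214/201 ≈ -1.2909e+8)
(u - 24323) + 1677 = (-25946664214/201 - 24323) + 1677 = -25951553137/201 + 1677 = -25951216060/201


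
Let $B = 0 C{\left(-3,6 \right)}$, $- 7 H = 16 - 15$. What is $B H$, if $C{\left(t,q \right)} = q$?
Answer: $0$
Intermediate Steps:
$H = - \frac{1}{7}$ ($H = - \frac{16 - 15}{7} = \left(- \frac{1}{7}\right) 1 = - \frac{1}{7} \approx -0.14286$)
$B = 0$ ($B = 0 \cdot 6 = 0$)
$B H = 0 \left(- \frac{1}{7}\right) = 0$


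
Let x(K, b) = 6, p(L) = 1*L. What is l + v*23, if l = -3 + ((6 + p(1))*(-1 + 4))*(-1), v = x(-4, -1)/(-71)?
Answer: -1842/71 ≈ -25.944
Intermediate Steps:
p(L) = L
v = -6/71 (v = 6/(-71) = 6*(-1/71) = -6/71 ≈ -0.084507)
l = -24 (l = -3 + ((6 + 1)*(-1 + 4))*(-1) = -3 + (7*3)*(-1) = -3 + 21*(-1) = -3 - 21 = -24)
l + v*23 = -24 - 6/71*23 = -24 - 138/71 = -1842/71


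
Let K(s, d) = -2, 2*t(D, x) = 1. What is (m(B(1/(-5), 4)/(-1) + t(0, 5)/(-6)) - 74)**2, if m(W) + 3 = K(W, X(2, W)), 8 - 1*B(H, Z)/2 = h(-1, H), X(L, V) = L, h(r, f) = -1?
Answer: 6241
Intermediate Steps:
t(D, x) = 1/2 (t(D, x) = (1/2)*1 = 1/2)
B(H, Z) = 18 (B(H, Z) = 16 - 2*(-1) = 16 + 2 = 18)
m(W) = -5 (m(W) = -3 - 2 = -5)
(m(B(1/(-5), 4)/(-1) + t(0, 5)/(-6)) - 74)**2 = (-5 - 74)**2 = (-79)**2 = 6241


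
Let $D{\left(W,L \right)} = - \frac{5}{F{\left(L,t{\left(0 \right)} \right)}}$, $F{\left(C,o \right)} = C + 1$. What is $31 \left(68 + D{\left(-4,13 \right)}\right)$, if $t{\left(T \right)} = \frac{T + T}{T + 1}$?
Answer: $\frac{29357}{14} \approx 2096.9$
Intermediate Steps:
$t{\left(T \right)} = \frac{2 T}{1 + T}$
$F{\left(C,o \right)} = 1 + C$
$D{\left(W,L \right)} = - \frac{5}{1 + L}$
$31 \left(68 + D{\left(-4,13 \right)}\right) = 31 \left(68 - \frac{5}{1 + 13}\right) = 31 \left(68 - \frac{5}{14}\right) = 31 \cdot \frac{947}{14} = \frac{29357}{14}$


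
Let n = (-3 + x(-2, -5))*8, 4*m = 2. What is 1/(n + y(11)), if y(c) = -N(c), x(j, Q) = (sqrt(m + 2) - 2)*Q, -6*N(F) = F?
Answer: -2082/23591 - 720*sqrt(10)/23591 ≈ -0.18477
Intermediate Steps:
m = 1/2 (m = (1/4)*2 = 1/2 ≈ 0.50000)
N(F) = -F/6
x(j, Q) = Q*(-2 + sqrt(10)/2) (x(j, Q) = (sqrt(1/2 + 2) - 2)*Q = (sqrt(5/2) - 2)*Q = (sqrt(10)/2 - 2)*Q = (-2 + sqrt(10)/2)*Q = Q*(-2 + sqrt(10)/2))
y(c) = c/6 (y(c) = -(-1)*c/6 = c/6)
n = 56 - 20*sqrt(10) (n = (-3 + (1/2)*(-5)*(-4 + sqrt(10)))*8 = (-3 + (10 - 5*sqrt(10)/2))*8 = (7 - 5*sqrt(10)/2)*8 = 56 - 20*sqrt(10) ≈ -7.2456)
1/(n + y(11)) = 1/((56 - 20*sqrt(10)) + (1/6)*11) = 1/((56 - 20*sqrt(10)) + 11/6) = 1/(347/6 - 20*sqrt(10))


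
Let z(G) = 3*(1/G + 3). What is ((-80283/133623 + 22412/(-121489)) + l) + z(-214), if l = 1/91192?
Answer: 61857190120773373/7542918215570808 ≈ 8.2007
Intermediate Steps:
l = 1/91192 ≈ 1.0966e-5
z(G) = 9 + 3/G (z(G) = 3*(3 + 1/G) = 9 + 3/G)
((-80283/133623 + 22412/(-121489)) + l) + z(-214) = ((-80283/133623 + 22412/(-121489)) + 1/91192) + (9 + 3/(-214)) = ((-80283*1/133623 + 22412*(-1/121489)) + 1/91192) + (9 + 3*(-1/214)) = ((-3823/6363 - 22412/121489) + 1/91192) + (9 - 3/214) = (-607060003/773034507 + 1/91192) + 1923/214 = -55358242759069/70494562762344 + 1923/214 = 61857190120773373/7542918215570808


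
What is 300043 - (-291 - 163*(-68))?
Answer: 289250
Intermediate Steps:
300043 - (-291 - 163*(-68)) = 300043 - (-291 + 11084) = 300043 - 1*10793 = 300043 - 10793 = 289250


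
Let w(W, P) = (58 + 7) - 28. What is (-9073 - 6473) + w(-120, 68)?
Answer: -15509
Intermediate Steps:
w(W, P) = 37 (w(W, P) = 65 - 28 = 37)
(-9073 - 6473) + w(-120, 68) = (-9073 - 6473) + 37 = -15546 + 37 = -15509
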